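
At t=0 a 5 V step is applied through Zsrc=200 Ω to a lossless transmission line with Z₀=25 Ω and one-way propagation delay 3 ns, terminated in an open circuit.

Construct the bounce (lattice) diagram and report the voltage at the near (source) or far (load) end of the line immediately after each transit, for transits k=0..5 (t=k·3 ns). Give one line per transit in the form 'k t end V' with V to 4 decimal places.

0 0 source 0.5556
1 3 load 1.1111
2 6 source 1.5432
3 9 load 1.9753
4 12 source 2.3114
5 15 load 2.6475

Γ_L=1.000000, Γ_S=0.777778; launch V₁=5·25/225=0.555556
k=0 src: V=0.5556
k=1 load: inc=0.555556, refl=0.555556·1.000000=0.5556; V=0.000000+0.555556+0.555556=1.1111
k=2 src: inc=0.555556, refl=0.555556·0.777778=0.4321; V=0.555556+0.555556+0.432099=1.5432
k=3 load: inc=0.432099, refl=0.432099·1.000000=0.4321; V=1.111111+0.432099+0.432099=1.9753
k=4 src: inc=0.432099, refl=0.432099·0.777778=0.3361; V=1.543210+0.432099+0.336077=2.3114
k=5 load: inc=0.336077, refl=0.336077·1.000000=0.3361; V=1.975309+0.336077+0.336077=2.6475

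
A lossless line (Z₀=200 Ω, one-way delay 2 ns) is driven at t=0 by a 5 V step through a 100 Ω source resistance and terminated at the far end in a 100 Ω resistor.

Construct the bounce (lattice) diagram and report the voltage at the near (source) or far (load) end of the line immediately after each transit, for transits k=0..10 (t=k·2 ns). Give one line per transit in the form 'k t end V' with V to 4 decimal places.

0 0 source 3.3333
1 2 load 2.2222
2 4 source 2.5926
3 6 load 2.4691
4 8 source 2.5103
5 10 load 2.4966
6 12 source 2.5011
7 14 load 2.4996
8 16 source 2.5001
9 18 load 2.5000
10 20 source 2.5000

Γ_L=-0.333333, Γ_S=-0.333333; launch V₁=5·200/300=3.333333
k=0 src: V=3.3333
k=1 load: inc=3.333333, refl=3.333333·-0.333333=-1.1111; V=0.000000+3.333333+-1.111111=2.2222
k=2 src: inc=-1.111111, refl=-1.111111·-0.333333=0.3704; V=3.333333+-1.111111+0.370370=2.5926
k=3 load: inc=0.370370, refl=0.370370·-0.333333=-0.1235; V=2.222222+0.370370+-0.123457=2.4691
k=4 src: inc=-0.123457, refl=-0.123457·-0.333333=0.0412; V=2.592593+-0.123457+0.041152=2.5103
k=5 load: inc=0.041152, refl=0.041152·-0.333333=-0.0137; V=2.469136+0.041152+-0.013717=2.4966
k=6 src: inc=-0.013717, refl=-0.013717·-0.333333=0.0046; V=2.510288+-0.013717+0.004572=2.5011
k=7 load: inc=0.004572, refl=0.004572·-0.333333=-0.0015; V=2.496571+0.004572+-0.001524=2.4996
k=8 src: inc=-0.001524, refl=-0.001524·-0.333333=0.0005; V=2.501143+-0.001524+0.000508=2.5001
k=9 load: inc=0.000508, refl=0.000508·-0.333333=-0.0002; V=2.499619+0.000508+-0.000169=2.5000
k=10 src: inc=-0.000169, refl=-0.000169·-0.333333=0.0001; V=2.500127+-0.000169+0.000056=2.5000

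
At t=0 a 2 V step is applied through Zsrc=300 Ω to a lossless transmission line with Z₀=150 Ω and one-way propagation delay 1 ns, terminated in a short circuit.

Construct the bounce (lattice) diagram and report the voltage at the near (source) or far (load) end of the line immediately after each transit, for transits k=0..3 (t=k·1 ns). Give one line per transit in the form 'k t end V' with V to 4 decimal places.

0 0 source 0.6667
1 1 load 0.0000
2 2 source -0.2222
3 3 load 0.0000

Γ_L=-1.000000, Γ_S=0.333333; launch V₁=2·150/450=0.666667
k=0 src: V=0.6667
k=1 load: inc=0.666667, refl=0.666667·-1.000000=-0.6667; V=0.000000+0.666667+-0.666667=0.0000
k=2 src: inc=-0.666667, refl=-0.666667·0.333333=-0.2222; V=0.666667+-0.666667+-0.222222=-0.2222
k=3 load: inc=-0.222222, refl=-0.222222·-1.000000=0.2222; V=0.000000+-0.222222+0.222222=0.0000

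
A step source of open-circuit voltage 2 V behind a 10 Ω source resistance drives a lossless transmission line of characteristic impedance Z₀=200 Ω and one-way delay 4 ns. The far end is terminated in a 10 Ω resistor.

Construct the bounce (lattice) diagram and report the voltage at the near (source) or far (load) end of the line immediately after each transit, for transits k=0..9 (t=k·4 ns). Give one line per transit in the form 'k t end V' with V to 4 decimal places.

0 0 source 1.9048
1 4 load 0.1814
2 8 source 1.7406
3 12 load 0.3299
4 16 source 1.6063
5 20 load 0.4515
6 24 source 1.4963
7 28 load 0.5510
8 32 source 1.4063
9 36 load 0.6324

Γ_L=-0.904762, Γ_S=-0.904762; launch V₁=2·200/210=1.904762
k=0 src: V=1.9048
k=1 load: inc=1.904762, refl=1.904762·-0.904762=-1.7234; V=0.000000+1.904762+-1.723356=0.1814
k=2 src: inc=-1.723356, refl=-1.723356·-0.904762=1.5592; V=1.904762+-1.723356+1.559227=1.7406
k=3 load: inc=1.559227, refl=1.559227·-0.904762=-1.4107; V=0.181406+1.559227+-1.410729=0.3299
k=4 src: inc=-1.410729, refl=-1.410729·-0.904762=1.2764; V=1.740633+-1.410729+1.276374=1.6063
k=5 load: inc=1.276374, refl=1.276374·-0.904762=-1.1548; V=0.329904+1.276374+-1.154814=0.4515
k=6 src: inc=-1.154814, refl=-1.154814·-0.904762=1.0448; V=1.606278+-1.154814+1.044832=1.4963
k=7 load: inc=1.044832, refl=1.044832·-0.904762=-0.9453; V=0.451463+1.044832+-0.945324=0.5510
k=8 src: inc=-0.945324, refl=-0.945324·-0.904762=0.8553; V=1.496295+-0.945324+0.855293=1.4063
k=9 load: inc=0.855293, refl=0.855293·-0.904762=-0.7738; V=0.550971+0.855293+-0.773837=0.6324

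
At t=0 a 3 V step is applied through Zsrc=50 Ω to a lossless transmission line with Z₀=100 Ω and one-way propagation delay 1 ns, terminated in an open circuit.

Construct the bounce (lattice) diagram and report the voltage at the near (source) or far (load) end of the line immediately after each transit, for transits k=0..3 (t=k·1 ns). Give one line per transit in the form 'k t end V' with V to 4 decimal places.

0 0 source 2.0000
1 1 load 4.0000
2 2 source 3.3333
3 3 load 2.6667

Γ_L=1.000000, Γ_S=-0.333333; launch V₁=3·100/150=2.000000
k=0 src: V=2.0000
k=1 load: inc=2.000000, refl=2.000000·1.000000=2.0000; V=0.000000+2.000000+2.000000=4.0000
k=2 src: inc=2.000000, refl=2.000000·-0.333333=-0.6667; V=2.000000+2.000000+-0.666667=3.3333
k=3 load: inc=-0.666667, refl=-0.666667·1.000000=-0.6667; V=4.000000+-0.666667+-0.666667=2.6667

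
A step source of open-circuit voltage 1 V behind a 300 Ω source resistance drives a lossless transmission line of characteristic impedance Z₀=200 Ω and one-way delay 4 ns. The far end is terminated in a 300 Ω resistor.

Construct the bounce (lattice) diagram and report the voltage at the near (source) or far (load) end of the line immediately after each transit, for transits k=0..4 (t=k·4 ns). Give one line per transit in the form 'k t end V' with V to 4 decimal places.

Γ_L=0.200000, Γ_S=0.200000; launch V₁=1·200/500=0.400000
k=0 src: V=0.4000
k=1 load: inc=0.400000, refl=0.400000·0.200000=0.0800; V=0.000000+0.400000+0.080000=0.4800
k=2 src: inc=0.080000, refl=0.080000·0.200000=0.0160; V=0.400000+0.080000+0.016000=0.4960
k=3 load: inc=0.016000, refl=0.016000·0.200000=0.0032; V=0.480000+0.016000+0.003200=0.4992
k=4 src: inc=0.003200, refl=0.003200·0.200000=0.0006; V=0.496000+0.003200+0.000640=0.4998

0 0 source 0.4000
1 4 load 0.4800
2 8 source 0.4960
3 12 load 0.4992
4 16 source 0.4998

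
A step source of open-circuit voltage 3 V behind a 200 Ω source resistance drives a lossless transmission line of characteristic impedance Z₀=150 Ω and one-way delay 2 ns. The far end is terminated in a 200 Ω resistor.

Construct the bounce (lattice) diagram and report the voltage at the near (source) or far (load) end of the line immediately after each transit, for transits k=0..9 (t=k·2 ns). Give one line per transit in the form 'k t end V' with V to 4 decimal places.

0 0 source 1.2857
1 2 load 1.4694
2 4 source 1.4956
3 6 load 1.4994
4 8 source 1.4999
5 10 load 1.5000
6 12 source 1.5000
7 14 load 1.5000
8 16 source 1.5000
9 18 load 1.5000

Γ_L=0.142857, Γ_S=0.142857; launch V₁=3·150/350=1.285714
k=0 src: V=1.2857
k=1 load: inc=1.285714, refl=1.285714·0.142857=0.1837; V=0.000000+1.285714+0.183673=1.4694
k=2 src: inc=0.183673, refl=0.183673·0.142857=0.0262; V=1.285714+0.183673+0.026239=1.4956
k=3 load: inc=0.026239, refl=0.026239·0.142857=0.0037; V=1.469388+0.026239+0.003748=1.4994
k=4 src: inc=0.003748, refl=0.003748·0.142857=0.0005; V=1.495627+0.003748+0.000535=1.4999
k=5 load: inc=0.000535, refl=0.000535·0.142857=0.0001; V=1.499375+0.000535+0.000076=1.5000
k=6 src: inc=0.000076, refl=0.000076·0.142857=0.0000; V=1.499911+0.000076+0.000011=1.5000
k=7 load: inc=0.000011, refl=0.000011·0.142857=0.0000; V=1.499987+0.000011+0.000002=1.5000
k=8 src: inc=0.000002, refl=0.000002·0.142857=0.0000; V=1.499998+0.000002+0.000000=1.5000
k=9 load: inc=0.000000, refl=0.000000·0.142857=0.0000; V=1.500000+0.000000+0.000000=1.5000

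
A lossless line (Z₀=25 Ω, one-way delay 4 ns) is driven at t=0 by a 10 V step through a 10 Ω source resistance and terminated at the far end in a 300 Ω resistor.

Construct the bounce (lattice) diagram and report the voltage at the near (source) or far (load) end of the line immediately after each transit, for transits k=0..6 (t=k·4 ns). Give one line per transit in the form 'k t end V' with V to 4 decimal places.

Γ_L=0.846154, Γ_S=-0.428571; launch V₁=10·25/35=7.142857
k=0 src: V=7.1429
k=1 load: inc=7.142857, refl=7.142857·0.846154=6.0440; V=0.000000+7.142857+6.043956=13.1868
k=2 src: inc=6.043956, refl=6.043956·-0.428571=-2.5903; V=7.142857+6.043956+-2.590267=10.5965
k=3 load: inc=-2.590267, refl=-2.590267·0.846154=-2.1918; V=13.186813+-2.590267+-2.191764=8.4048
k=4 src: inc=-2.191764, refl=-2.191764·-0.428571=0.9393; V=10.596546+-2.191764+0.939328=9.3441
k=5 load: inc=0.939328, refl=0.939328·0.846154=0.7948; V=8.404782+0.939328+0.794816=10.1389
k=6 src: inc=0.794816, refl=0.794816·-0.428571=-0.3406; V=9.344110+0.794816+-0.340635=9.7983

0 0 source 7.1429
1 4 load 13.1868
2 8 source 10.5965
3 12 load 8.4048
4 16 source 9.3441
5 20 load 10.1389
6 24 source 9.7983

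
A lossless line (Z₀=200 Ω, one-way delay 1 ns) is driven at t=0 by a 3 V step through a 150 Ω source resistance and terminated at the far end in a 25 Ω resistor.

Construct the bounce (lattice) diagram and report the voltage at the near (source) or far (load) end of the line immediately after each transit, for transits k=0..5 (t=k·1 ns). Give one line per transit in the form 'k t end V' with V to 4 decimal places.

0 0 source 1.7143
1 1 load 0.3810
2 2 source 0.5714
3 3 load 0.4233
4 4 source 0.4444
5 5 load 0.4280

Γ_L=-0.777778, Γ_S=-0.142857; launch V₁=3·200/350=1.714286
k=0 src: V=1.7143
k=1 load: inc=1.714286, refl=1.714286·-0.777778=-1.3333; V=0.000000+1.714286+-1.333333=0.3810
k=2 src: inc=-1.333333, refl=-1.333333·-0.142857=0.1905; V=1.714286+-1.333333+0.190476=0.5714
k=3 load: inc=0.190476, refl=0.190476·-0.777778=-0.1481; V=0.380952+0.190476+-0.148148=0.4233
k=4 src: inc=-0.148148, refl=-0.148148·-0.142857=0.0212; V=0.571429+-0.148148+0.021164=0.4444
k=5 load: inc=0.021164, refl=0.021164·-0.777778=-0.0165; V=0.423280+0.021164+-0.016461=0.4280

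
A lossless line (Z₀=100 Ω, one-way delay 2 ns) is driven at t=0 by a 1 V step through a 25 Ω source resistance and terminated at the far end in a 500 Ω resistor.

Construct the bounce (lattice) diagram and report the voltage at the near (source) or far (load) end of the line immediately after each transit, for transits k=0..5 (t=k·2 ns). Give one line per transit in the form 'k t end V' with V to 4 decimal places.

Γ_L=0.666667, Γ_S=-0.600000; launch V₁=1·100/125=0.800000
k=0 src: V=0.8000
k=1 load: inc=0.800000, refl=0.800000·0.666667=0.5333; V=0.000000+0.800000+0.533333=1.3333
k=2 src: inc=0.533333, refl=0.533333·-0.600000=-0.3200; V=0.800000+0.533333+-0.320000=1.0133
k=3 load: inc=-0.320000, refl=-0.320000·0.666667=-0.2133; V=1.333333+-0.320000+-0.213333=0.8000
k=4 src: inc=-0.213333, refl=-0.213333·-0.600000=0.1280; V=1.013333+-0.213333+0.128000=0.9280
k=5 load: inc=0.128000, refl=0.128000·0.666667=0.0853; V=0.800000+0.128000+0.085333=1.0133

0 0 source 0.8000
1 2 load 1.3333
2 4 source 1.0133
3 6 load 0.8000
4 8 source 0.9280
5 10 load 1.0133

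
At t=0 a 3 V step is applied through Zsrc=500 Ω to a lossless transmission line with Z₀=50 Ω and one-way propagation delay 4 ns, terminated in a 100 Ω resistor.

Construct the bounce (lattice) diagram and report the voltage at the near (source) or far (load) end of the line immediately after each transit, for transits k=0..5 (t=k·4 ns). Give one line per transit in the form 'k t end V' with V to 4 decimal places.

0 0 source 0.2727
1 4 load 0.3636
2 8 source 0.4380
3 12 load 0.4628
4 16 source 0.4831
5 20 load 0.4899

Γ_L=0.333333, Γ_S=0.818182; launch V₁=3·50/550=0.272727
k=0 src: V=0.2727
k=1 load: inc=0.272727, refl=0.272727·0.333333=0.0909; V=0.000000+0.272727+0.090909=0.3636
k=2 src: inc=0.090909, refl=0.090909·0.818182=0.0744; V=0.272727+0.090909+0.074380=0.4380
k=3 load: inc=0.074380, refl=0.074380·0.333333=0.0248; V=0.363636+0.074380+0.024793=0.4628
k=4 src: inc=0.024793, refl=0.024793·0.818182=0.0203; V=0.438017+0.024793+0.020285=0.4831
k=5 load: inc=0.020285, refl=0.020285·0.333333=0.0068; V=0.462810+0.020285+0.006762=0.4899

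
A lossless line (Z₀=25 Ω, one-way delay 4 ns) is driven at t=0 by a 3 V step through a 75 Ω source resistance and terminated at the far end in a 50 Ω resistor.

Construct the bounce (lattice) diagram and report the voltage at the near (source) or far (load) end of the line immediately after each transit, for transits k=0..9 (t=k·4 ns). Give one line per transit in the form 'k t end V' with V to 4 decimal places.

0 0 source 0.7500
1 4 load 1.0000
2 8 source 1.1250
3 12 load 1.1667
4 16 source 1.1875
5 20 load 1.1944
6 24 source 1.1979
7 28 load 1.1991
8 32 source 1.1997
9 36 load 1.1998

Γ_L=0.333333, Γ_S=0.500000; launch V₁=3·25/100=0.750000
k=0 src: V=0.7500
k=1 load: inc=0.750000, refl=0.750000·0.333333=0.2500; V=0.000000+0.750000+0.250000=1.0000
k=2 src: inc=0.250000, refl=0.250000·0.500000=0.1250; V=0.750000+0.250000+0.125000=1.1250
k=3 load: inc=0.125000, refl=0.125000·0.333333=0.0417; V=1.000000+0.125000+0.041667=1.1667
k=4 src: inc=0.041667, refl=0.041667·0.500000=0.0208; V=1.125000+0.041667+0.020833=1.1875
k=5 load: inc=0.020833, refl=0.020833·0.333333=0.0069; V=1.166667+0.020833+0.006944=1.1944
k=6 src: inc=0.006944, refl=0.006944·0.500000=0.0035; V=1.187500+0.006944+0.003472=1.1979
k=7 load: inc=0.003472, refl=0.003472·0.333333=0.0012; V=1.194444+0.003472+0.001157=1.1991
k=8 src: inc=0.001157, refl=0.001157·0.500000=0.0006; V=1.197917+0.001157+0.000579=1.1997
k=9 load: inc=0.000579, refl=0.000579·0.333333=0.0002; V=1.199074+0.000579+0.000193=1.1998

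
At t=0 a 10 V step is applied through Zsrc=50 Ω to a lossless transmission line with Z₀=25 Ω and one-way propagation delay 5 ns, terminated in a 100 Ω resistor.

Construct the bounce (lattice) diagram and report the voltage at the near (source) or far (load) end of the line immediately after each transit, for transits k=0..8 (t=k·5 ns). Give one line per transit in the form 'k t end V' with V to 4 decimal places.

0 0 source 3.3333
1 5 load 5.3333
2 10 source 6.0000
3 15 load 6.4000
4 20 source 6.5333
5 25 load 6.6133
6 30 source 6.6400
7 35 load 6.6560
8 40 source 6.6613

Γ_L=0.600000, Γ_S=0.333333; launch V₁=10·25/75=3.333333
k=0 src: V=3.3333
k=1 load: inc=3.333333, refl=3.333333·0.600000=2.0000; V=0.000000+3.333333+2.000000=5.3333
k=2 src: inc=2.000000, refl=2.000000·0.333333=0.6667; V=3.333333+2.000000+0.666667=6.0000
k=3 load: inc=0.666667, refl=0.666667·0.600000=0.4000; V=5.333333+0.666667+0.400000=6.4000
k=4 src: inc=0.400000, refl=0.400000·0.333333=0.1333; V=6.000000+0.400000+0.133333=6.5333
k=5 load: inc=0.133333, refl=0.133333·0.600000=0.0800; V=6.400000+0.133333+0.080000=6.6133
k=6 src: inc=0.080000, refl=0.080000·0.333333=0.0267; V=6.533333+0.080000+0.026667=6.6400
k=7 load: inc=0.026667, refl=0.026667·0.600000=0.0160; V=6.613333+0.026667+0.016000=6.6560
k=8 src: inc=0.016000, refl=0.016000·0.333333=0.0053; V=6.640000+0.016000+0.005333=6.6613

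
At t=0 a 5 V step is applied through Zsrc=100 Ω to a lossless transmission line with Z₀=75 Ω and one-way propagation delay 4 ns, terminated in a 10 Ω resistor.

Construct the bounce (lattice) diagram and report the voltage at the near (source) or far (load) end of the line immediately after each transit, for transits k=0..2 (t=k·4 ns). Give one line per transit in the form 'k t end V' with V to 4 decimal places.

0 0 source 2.1429
1 4 load 0.5042
2 8 source 0.2701

Γ_L=-0.764706, Γ_S=0.142857; launch V₁=5·75/175=2.142857
k=0 src: V=2.1429
k=1 load: inc=2.142857, refl=2.142857·-0.764706=-1.6387; V=0.000000+2.142857+-1.638655=0.5042
k=2 src: inc=-1.638655, refl=-1.638655·0.142857=-0.2341; V=2.142857+-1.638655+-0.234094=0.2701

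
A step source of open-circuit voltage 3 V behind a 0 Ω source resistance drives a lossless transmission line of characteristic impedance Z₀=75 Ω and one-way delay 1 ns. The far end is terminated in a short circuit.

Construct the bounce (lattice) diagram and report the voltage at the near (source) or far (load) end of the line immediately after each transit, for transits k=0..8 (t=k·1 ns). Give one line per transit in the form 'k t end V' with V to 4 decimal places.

0 0 source 3.0000
1 1 load 0.0000
2 2 source 3.0000
3 3 load 0.0000
4 4 source 3.0000
5 5 load 0.0000
6 6 source 3.0000
7 7 load 0.0000
8 8 source 3.0000

Γ_L=-1.000000, Γ_S=-1.000000; launch V₁=3·75/75=3.000000
k=0 src: V=3.0000
k=1 load: inc=3.000000, refl=3.000000·-1.000000=-3.0000; V=0.000000+3.000000+-3.000000=0.0000
k=2 src: inc=-3.000000, refl=-3.000000·-1.000000=3.0000; V=3.000000+-3.000000+3.000000=3.0000
k=3 load: inc=3.000000, refl=3.000000·-1.000000=-3.0000; V=0.000000+3.000000+-3.000000=0.0000
k=4 src: inc=-3.000000, refl=-3.000000·-1.000000=3.0000; V=3.000000+-3.000000+3.000000=3.0000
k=5 load: inc=3.000000, refl=3.000000·-1.000000=-3.0000; V=0.000000+3.000000+-3.000000=0.0000
k=6 src: inc=-3.000000, refl=-3.000000·-1.000000=3.0000; V=3.000000+-3.000000+3.000000=3.0000
k=7 load: inc=3.000000, refl=3.000000·-1.000000=-3.0000; V=0.000000+3.000000+-3.000000=0.0000
k=8 src: inc=-3.000000, refl=-3.000000·-1.000000=3.0000; V=3.000000+-3.000000+3.000000=3.0000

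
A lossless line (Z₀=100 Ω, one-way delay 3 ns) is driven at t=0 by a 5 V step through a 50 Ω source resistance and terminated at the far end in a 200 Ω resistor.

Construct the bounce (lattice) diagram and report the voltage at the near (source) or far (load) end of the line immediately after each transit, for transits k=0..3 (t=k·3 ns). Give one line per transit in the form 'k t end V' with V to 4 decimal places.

Γ_L=0.333333, Γ_S=-0.333333; launch V₁=5·100/150=3.333333
k=0 src: V=3.3333
k=1 load: inc=3.333333, refl=3.333333·0.333333=1.1111; V=0.000000+3.333333+1.111111=4.4444
k=2 src: inc=1.111111, refl=1.111111·-0.333333=-0.3704; V=3.333333+1.111111+-0.370370=4.0741
k=3 load: inc=-0.370370, refl=-0.370370·0.333333=-0.1235; V=4.444444+-0.370370+-0.123457=3.9506

0 0 source 3.3333
1 3 load 4.4444
2 6 source 4.0741
3 9 load 3.9506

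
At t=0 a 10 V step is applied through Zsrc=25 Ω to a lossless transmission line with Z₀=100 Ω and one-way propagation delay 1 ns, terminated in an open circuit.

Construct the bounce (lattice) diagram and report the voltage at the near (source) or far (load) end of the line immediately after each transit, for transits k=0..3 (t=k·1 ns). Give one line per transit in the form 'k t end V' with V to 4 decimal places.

0 0 source 8.0000
1 1 load 16.0000
2 2 source 11.2000
3 3 load 6.4000

Γ_L=1.000000, Γ_S=-0.600000; launch V₁=10·100/125=8.000000
k=0 src: V=8.0000
k=1 load: inc=8.000000, refl=8.000000·1.000000=8.0000; V=0.000000+8.000000+8.000000=16.0000
k=2 src: inc=8.000000, refl=8.000000·-0.600000=-4.8000; V=8.000000+8.000000+-4.800000=11.2000
k=3 load: inc=-4.800000, refl=-4.800000·1.000000=-4.8000; V=16.000000+-4.800000+-4.800000=6.4000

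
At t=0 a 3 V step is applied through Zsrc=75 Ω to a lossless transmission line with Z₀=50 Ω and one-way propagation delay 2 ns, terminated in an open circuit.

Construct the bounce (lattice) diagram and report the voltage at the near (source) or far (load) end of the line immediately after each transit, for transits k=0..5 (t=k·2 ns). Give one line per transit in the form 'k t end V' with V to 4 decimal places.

0 0 source 1.2000
1 2 load 2.4000
2 4 source 2.6400
3 6 load 2.8800
4 8 source 2.9280
5 10 load 2.9760

Γ_L=1.000000, Γ_S=0.200000; launch V₁=3·50/125=1.200000
k=0 src: V=1.2000
k=1 load: inc=1.200000, refl=1.200000·1.000000=1.2000; V=0.000000+1.200000+1.200000=2.4000
k=2 src: inc=1.200000, refl=1.200000·0.200000=0.2400; V=1.200000+1.200000+0.240000=2.6400
k=3 load: inc=0.240000, refl=0.240000·1.000000=0.2400; V=2.400000+0.240000+0.240000=2.8800
k=4 src: inc=0.240000, refl=0.240000·0.200000=0.0480; V=2.640000+0.240000+0.048000=2.9280
k=5 load: inc=0.048000, refl=0.048000·1.000000=0.0480; V=2.880000+0.048000+0.048000=2.9760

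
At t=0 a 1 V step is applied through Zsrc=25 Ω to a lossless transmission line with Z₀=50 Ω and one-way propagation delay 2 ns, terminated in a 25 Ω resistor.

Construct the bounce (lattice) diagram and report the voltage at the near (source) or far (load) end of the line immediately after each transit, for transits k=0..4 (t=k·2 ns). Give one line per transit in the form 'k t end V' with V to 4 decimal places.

Γ_L=-0.333333, Γ_S=-0.333333; launch V₁=1·50/75=0.666667
k=0 src: V=0.6667
k=1 load: inc=0.666667, refl=0.666667·-0.333333=-0.2222; V=0.000000+0.666667+-0.222222=0.4444
k=2 src: inc=-0.222222, refl=-0.222222·-0.333333=0.0741; V=0.666667+-0.222222+0.074074=0.5185
k=3 load: inc=0.074074, refl=0.074074·-0.333333=-0.0247; V=0.444444+0.074074+-0.024691=0.4938
k=4 src: inc=-0.024691, refl=-0.024691·-0.333333=0.0082; V=0.518519+-0.024691+0.008230=0.5021

0 0 source 0.6667
1 2 load 0.4444
2 4 source 0.5185
3 6 load 0.4938
4 8 source 0.5021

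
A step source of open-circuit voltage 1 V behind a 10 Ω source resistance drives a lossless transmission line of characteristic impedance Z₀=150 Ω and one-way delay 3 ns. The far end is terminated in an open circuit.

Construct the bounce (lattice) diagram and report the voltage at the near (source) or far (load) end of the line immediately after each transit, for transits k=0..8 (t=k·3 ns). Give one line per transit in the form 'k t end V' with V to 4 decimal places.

0 0 source 0.9375
1 3 load 1.8750
2 6 source 1.0547
3 9 load 0.2344
4 12 source 0.9521
5 15 load 1.6699
6 18 source 1.0419
7 21 load 0.4138
8 24 source 0.9634

Γ_L=1.000000, Γ_S=-0.875000; launch V₁=1·150/160=0.937500
k=0 src: V=0.9375
k=1 load: inc=0.937500, refl=0.937500·1.000000=0.9375; V=0.000000+0.937500+0.937500=1.8750
k=2 src: inc=0.937500, refl=0.937500·-0.875000=-0.8203; V=0.937500+0.937500+-0.820312=1.0547
k=3 load: inc=-0.820312, refl=-0.820312·1.000000=-0.8203; V=1.875000+-0.820312+-0.820312=0.2344
k=4 src: inc=-0.820312, refl=-0.820312·-0.875000=0.7178; V=1.054688+-0.820312+0.717773=0.9521
k=5 load: inc=0.717773, refl=0.717773·1.000000=0.7178; V=0.234375+0.717773+0.717773=1.6699
k=6 src: inc=0.717773, refl=0.717773·-0.875000=-0.6281; V=0.952148+0.717773+-0.628052=1.0419
k=7 load: inc=-0.628052, refl=-0.628052·1.000000=-0.6281; V=1.669922+-0.628052+-0.628052=0.4138
k=8 src: inc=-0.628052, refl=-0.628052·-0.875000=0.5495; V=1.041870+-0.628052+0.549545=0.9634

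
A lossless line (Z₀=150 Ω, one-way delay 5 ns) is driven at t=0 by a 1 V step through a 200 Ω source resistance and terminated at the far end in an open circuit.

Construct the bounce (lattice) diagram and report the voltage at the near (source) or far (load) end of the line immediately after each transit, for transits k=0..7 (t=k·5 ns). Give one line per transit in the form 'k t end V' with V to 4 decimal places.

Γ_L=1.000000, Γ_S=0.142857; launch V₁=1·150/350=0.428571
k=0 src: V=0.4286
k=1 load: inc=0.428571, refl=0.428571·1.000000=0.4286; V=0.000000+0.428571+0.428571=0.8571
k=2 src: inc=0.428571, refl=0.428571·0.142857=0.0612; V=0.428571+0.428571+0.061224=0.9184
k=3 load: inc=0.061224, refl=0.061224·1.000000=0.0612; V=0.857143+0.061224+0.061224=0.9796
k=4 src: inc=0.061224, refl=0.061224·0.142857=0.0087; V=0.918367+0.061224+0.008746=0.9883
k=5 load: inc=0.008746, refl=0.008746·1.000000=0.0087; V=0.979592+0.008746+0.008746=0.9971
k=6 src: inc=0.008746, refl=0.008746·0.142857=0.0012; V=0.988338+0.008746+0.001249=0.9983
k=7 load: inc=0.001249, refl=0.001249·1.000000=0.0012; V=0.997085+0.001249+0.001249=0.9996

0 0 source 0.4286
1 5 load 0.8571
2 10 source 0.9184
3 15 load 0.9796
4 20 source 0.9883
5 25 load 0.9971
6 30 source 0.9983
7 35 load 0.9996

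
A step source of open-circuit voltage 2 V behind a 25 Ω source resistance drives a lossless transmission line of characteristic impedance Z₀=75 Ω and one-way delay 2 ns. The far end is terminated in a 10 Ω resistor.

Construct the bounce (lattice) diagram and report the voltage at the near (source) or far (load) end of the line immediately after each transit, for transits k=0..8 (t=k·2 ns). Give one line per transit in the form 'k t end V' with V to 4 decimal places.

Γ_L=-0.764706, Γ_S=-0.500000; launch V₁=2·75/100=1.500000
k=0 src: V=1.5000
k=1 load: inc=1.500000, refl=1.500000·-0.764706=-1.1471; V=0.000000+1.500000+-1.147059=0.3529
k=2 src: inc=-1.147059, refl=-1.147059·-0.500000=0.5735; V=1.500000+-1.147059+0.573529=0.9265
k=3 load: inc=0.573529, refl=0.573529·-0.764706=-0.4386; V=0.352941+0.573529+-0.438581=0.4879
k=4 src: inc=-0.438581, refl=-0.438581·-0.500000=0.2193; V=0.926471+-0.438581+0.219291=0.7072
k=5 load: inc=0.219291, refl=0.219291·-0.764706=-0.1677; V=0.487889+0.219291+-0.167693=0.5395
k=6 src: inc=-0.167693, refl=-0.167693·-0.500000=0.0838; V=0.707180+-0.167693+0.083846=0.6233
k=7 load: inc=0.083846, refl=0.083846·-0.764706=-0.0641; V=0.539487+0.083846+-0.064118=0.5592
k=8 src: inc=-0.064118, refl=-0.064118·-0.500000=0.0321; V=0.623334+-0.064118+0.032059=0.5913

0 0 source 1.5000
1 2 load 0.3529
2 4 source 0.9265
3 6 load 0.4879
4 8 source 0.7072
5 10 load 0.5395
6 12 source 0.6233
7 14 load 0.5592
8 16 source 0.5913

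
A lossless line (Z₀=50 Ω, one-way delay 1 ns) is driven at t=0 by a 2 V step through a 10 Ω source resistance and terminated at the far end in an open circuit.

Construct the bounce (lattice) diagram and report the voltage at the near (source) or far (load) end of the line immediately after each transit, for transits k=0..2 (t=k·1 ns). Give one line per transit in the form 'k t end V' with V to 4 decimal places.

Γ_L=1.000000, Γ_S=-0.666667; launch V₁=2·50/60=1.666667
k=0 src: V=1.6667
k=1 load: inc=1.666667, refl=1.666667·1.000000=1.6667; V=0.000000+1.666667+1.666667=3.3333
k=2 src: inc=1.666667, refl=1.666667·-0.666667=-1.1111; V=1.666667+1.666667+-1.111111=2.2222

0 0 source 1.6667
1 1 load 3.3333
2 2 source 2.2222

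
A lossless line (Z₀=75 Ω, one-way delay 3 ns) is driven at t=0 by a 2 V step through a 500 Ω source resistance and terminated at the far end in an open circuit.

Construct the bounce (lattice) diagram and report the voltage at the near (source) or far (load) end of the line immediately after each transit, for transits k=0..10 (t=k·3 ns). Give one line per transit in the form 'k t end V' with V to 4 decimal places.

Γ_L=1.000000, Γ_S=0.739130; launch V₁=2·75/575=0.260870
k=0 src: V=0.2609
k=1 load: inc=0.260870, refl=0.260870·1.000000=0.2609; V=0.000000+0.260870+0.260870=0.5217
k=2 src: inc=0.260870, refl=0.260870·0.739130=0.1928; V=0.260870+0.260870+0.192817=0.7146
k=3 load: inc=0.192817, refl=0.192817·1.000000=0.1928; V=0.521739+0.192817+0.192817=0.9074
k=4 src: inc=0.192817, refl=0.192817·0.739130=0.1425; V=0.714556+0.192817+0.142517=1.0499
k=5 load: inc=0.142517, refl=0.142517·1.000000=0.1425; V=0.907372+0.142517+0.142517=1.1924
k=6 src: inc=0.142517, refl=0.142517·0.739130=0.1053; V=1.049889+0.142517+0.105338=1.2977
k=7 load: inc=0.105338, refl=0.105338·1.000000=0.1053; V=1.192406+0.105338+0.105338=1.4031
k=8 src: inc=0.105338, refl=0.105338·0.739130=0.0779; V=1.297744+0.105338+0.077859=1.4809
k=9 load: inc=0.077859, refl=0.077859·1.000000=0.0779; V=1.403082+0.077859+0.077859=1.5588
k=10 src: inc=0.077859, refl=0.077859·0.739130=0.0575; V=1.480941+0.077859+0.057548=1.6163

0 0 source 0.2609
1 3 load 0.5217
2 6 source 0.7146
3 9 load 0.9074
4 12 source 1.0499
5 15 load 1.1924
6 18 source 1.2977
7 21 load 1.4031
8 24 source 1.4809
9 27 load 1.5588
10 30 source 1.6163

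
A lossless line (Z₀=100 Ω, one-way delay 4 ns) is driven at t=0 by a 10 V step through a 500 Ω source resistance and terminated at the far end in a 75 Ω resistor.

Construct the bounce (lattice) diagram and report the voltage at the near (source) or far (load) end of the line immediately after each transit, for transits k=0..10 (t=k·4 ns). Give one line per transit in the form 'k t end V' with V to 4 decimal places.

0 0 source 1.6667
1 4 load 1.4286
2 8 source 1.2698
3 12 load 1.2925
4 16 source 1.3076
5 20 load 1.3055
6 24 source 1.3040
7 28 load 1.3042
8 32 source 1.3044
9 36 load 1.3044
10 40 source 1.3043

Γ_L=-0.142857, Γ_S=0.666667; launch V₁=10·100/600=1.666667
k=0 src: V=1.6667
k=1 load: inc=1.666667, refl=1.666667·-0.142857=-0.2381; V=0.000000+1.666667+-0.238095=1.4286
k=2 src: inc=-0.238095, refl=-0.238095·0.666667=-0.1587; V=1.666667+-0.238095+-0.158730=1.2698
k=3 load: inc=-0.158730, refl=-0.158730·-0.142857=0.0227; V=1.428571+-0.158730+0.022676=1.2925
k=4 src: inc=0.022676, refl=0.022676·0.666667=0.0151; V=1.269841+0.022676+0.015117=1.3076
k=5 load: inc=0.015117, refl=0.015117·-0.142857=-0.0022; V=1.292517+0.015117+-0.002160=1.3055
k=6 src: inc=-0.002160, refl=-0.002160·0.666667=-0.0014; V=1.307634+-0.002160+-0.001440=1.3040
k=7 load: inc=-0.001440, refl=-0.001440·-0.142857=0.0002; V=1.305475+-0.001440+0.000206=1.3042
k=8 src: inc=0.000206, refl=0.000206·0.666667=0.0001; V=1.304035+0.000206+0.000137=1.3044
k=9 load: inc=0.000137, refl=0.000137·-0.142857=-0.0000; V=1.304241+0.000137+-0.000020=1.3044
k=10 src: inc=-0.000020, refl=-0.000020·0.666667=-0.0000; V=1.304378+-0.000020+-0.000013=1.3043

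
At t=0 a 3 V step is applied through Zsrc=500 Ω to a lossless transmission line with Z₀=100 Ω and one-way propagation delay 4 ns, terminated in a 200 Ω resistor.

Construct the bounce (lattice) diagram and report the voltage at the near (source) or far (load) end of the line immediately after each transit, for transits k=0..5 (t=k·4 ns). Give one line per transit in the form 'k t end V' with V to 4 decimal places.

Γ_L=0.333333, Γ_S=0.666667; launch V₁=3·100/600=0.500000
k=0 src: V=0.5000
k=1 load: inc=0.500000, refl=0.500000·0.333333=0.1667; V=0.000000+0.500000+0.166667=0.6667
k=2 src: inc=0.166667, refl=0.166667·0.666667=0.1111; V=0.500000+0.166667+0.111111=0.7778
k=3 load: inc=0.111111, refl=0.111111·0.333333=0.0370; V=0.666667+0.111111+0.037037=0.8148
k=4 src: inc=0.037037, refl=0.037037·0.666667=0.0247; V=0.777778+0.037037+0.024691=0.8395
k=5 load: inc=0.024691, refl=0.024691·0.333333=0.0082; V=0.814815+0.024691+0.008230=0.8477

0 0 source 0.5000
1 4 load 0.6667
2 8 source 0.7778
3 12 load 0.8148
4 16 source 0.8395
5 20 load 0.8477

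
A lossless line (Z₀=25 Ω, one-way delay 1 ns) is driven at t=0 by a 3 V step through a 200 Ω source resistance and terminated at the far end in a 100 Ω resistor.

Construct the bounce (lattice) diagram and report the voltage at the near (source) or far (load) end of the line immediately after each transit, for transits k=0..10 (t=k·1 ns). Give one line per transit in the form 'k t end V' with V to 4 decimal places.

0 0 source 0.3333
1 1 load 0.5333
2 2 source 0.6889
3 3 load 0.7822
4 4 source 0.8548
5 5 load 0.8984
6 6 source 0.9322
7 7 load 0.9526
8 8 source 0.9684
9 9 load 0.9779
10 10 source 0.9852

Γ_L=0.600000, Γ_S=0.777778; launch V₁=3·25/225=0.333333
k=0 src: V=0.3333
k=1 load: inc=0.333333, refl=0.333333·0.600000=0.2000; V=0.000000+0.333333+0.200000=0.5333
k=2 src: inc=0.200000, refl=0.200000·0.777778=0.1556; V=0.333333+0.200000+0.155556=0.6889
k=3 load: inc=0.155556, refl=0.155556·0.600000=0.0933; V=0.533333+0.155556+0.093333=0.7822
k=4 src: inc=0.093333, refl=0.093333·0.777778=0.0726; V=0.688889+0.093333+0.072593=0.8548
k=5 load: inc=0.072593, refl=0.072593·0.600000=0.0436; V=0.782222+0.072593+0.043556=0.8984
k=6 src: inc=0.043556, refl=0.043556·0.777778=0.0339; V=0.854815+0.043556+0.033877=0.9322
k=7 load: inc=0.033877, refl=0.033877·0.600000=0.0203; V=0.898370+0.033877+0.020326=0.9526
k=8 src: inc=0.020326, refl=0.020326·0.777778=0.0158; V=0.932247+0.020326+0.015809=0.9684
k=9 load: inc=0.015809, refl=0.015809·0.600000=0.0095; V=0.952573+0.015809+0.009485=0.9779
k=10 src: inc=0.009485, refl=0.009485·0.777778=0.0074; V=0.968382+0.009485+0.007378=0.9852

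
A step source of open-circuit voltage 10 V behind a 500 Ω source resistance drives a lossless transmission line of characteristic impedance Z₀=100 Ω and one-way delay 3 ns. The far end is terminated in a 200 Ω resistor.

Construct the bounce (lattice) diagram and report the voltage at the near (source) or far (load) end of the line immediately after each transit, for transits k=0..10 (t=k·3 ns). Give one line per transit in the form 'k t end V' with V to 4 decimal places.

0 0 source 1.6667
1 3 load 2.2222
2 6 source 2.5926
3 9 load 2.7160
4 12 source 2.7984
5 15 load 2.8258
6 18 source 2.8441
7 21 load 2.8502
8 24 source 2.8542
9 27 load 2.8556
10 30 source 2.8565

Γ_L=0.333333, Γ_S=0.666667; launch V₁=10·100/600=1.666667
k=0 src: V=1.6667
k=1 load: inc=1.666667, refl=1.666667·0.333333=0.5556; V=0.000000+1.666667+0.555556=2.2222
k=2 src: inc=0.555556, refl=0.555556·0.666667=0.3704; V=1.666667+0.555556+0.370370=2.5926
k=3 load: inc=0.370370, refl=0.370370·0.333333=0.1235; V=2.222222+0.370370+0.123457=2.7160
k=4 src: inc=0.123457, refl=0.123457·0.666667=0.0823; V=2.592593+0.123457+0.082305=2.7984
k=5 load: inc=0.082305, refl=0.082305·0.333333=0.0274; V=2.716049+0.082305+0.027435=2.8258
k=6 src: inc=0.027435, refl=0.027435·0.666667=0.0183; V=2.798354+0.027435+0.018290=2.8441
k=7 load: inc=0.018290, refl=0.018290·0.333333=0.0061; V=2.825789+0.018290+0.006097=2.8502
k=8 src: inc=0.006097, refl=0.006097·0.666667=0.0041; V=2.844079+0.006097+0.004064=2.8542
k=9 load: inc=0.004064, refl=0.004064·0.333333=0.0014; V=2.850175+0.004064+0.001355=2.8556
k=10 src: inc=0.001355, refl=0.001355·0.666667=0.0009; V=2.854240+0.001355+0.000903=2.8565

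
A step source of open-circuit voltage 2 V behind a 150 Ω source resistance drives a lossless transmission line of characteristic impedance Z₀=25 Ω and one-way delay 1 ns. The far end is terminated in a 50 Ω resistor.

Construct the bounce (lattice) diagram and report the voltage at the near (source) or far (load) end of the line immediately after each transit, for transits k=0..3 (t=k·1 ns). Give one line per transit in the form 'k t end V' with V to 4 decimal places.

Γ_L=0.333333, Γ_S=0.714286; launch V₁=2·25/175=0.285714
k=0 src: V=0.2857
k=1 load: inc=0.285714, refl=0.285714·0.333333=0.0952; V=0.000000+0.285714+0.095238=0.3810
k=2 src: inc=0.095238, refl=0.095238·0.714286=0.0680; V=0.285714+0.095238+0.068027=0.4490
k=3 load: inc=0.068027, refl=0.068027·0.333333=0.0227; V=0.380952+0.068027+0.022676=0.4717

0 0 source 0.2857
1 1 load 0.3810
2 2 source 0.4490
3 3 load 0.4717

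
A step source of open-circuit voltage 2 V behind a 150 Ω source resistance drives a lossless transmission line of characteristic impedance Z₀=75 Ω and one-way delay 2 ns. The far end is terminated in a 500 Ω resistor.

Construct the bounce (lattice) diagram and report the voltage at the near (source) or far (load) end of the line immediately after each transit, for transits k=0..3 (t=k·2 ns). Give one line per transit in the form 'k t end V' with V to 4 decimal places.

0 0 source 0.6667
1 2 load 1.1594
2 4 source 1.3237
3 6 load 1.4451

Γ_L=0.739130, Γ_S=0.333333; launch V₁=2·75/225=0.666667
k=0 src: V=0.6667
k=1 load: inc=0.666667, refl=0.666667·0.739130=0.4928; V=0.000000+0.666667+0.492754=1.1594
k=2 src: inc=0.492754, refl=0.492754·0.333333=0.1643; V=0.666667+0.492754+0.164251=1.3237
k=3 load: inc=0.164251, refl=0.164251·0.739130=0.1214; V=1.159420+0.164251+0.121403=1.4451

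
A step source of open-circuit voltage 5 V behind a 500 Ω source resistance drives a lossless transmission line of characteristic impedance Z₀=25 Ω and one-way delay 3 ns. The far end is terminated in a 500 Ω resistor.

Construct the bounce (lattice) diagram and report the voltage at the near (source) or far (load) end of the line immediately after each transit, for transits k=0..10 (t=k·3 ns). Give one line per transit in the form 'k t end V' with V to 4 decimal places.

0 0 source 0.2381
1 3 load 0.4535
2 6 source 0.6484
3 9 load 0.8248
4 12 source 0.9843
5 15 load 1.1287
6 18 source 1.2593
7 21 load 1.3774
8 24 source 1.4843
9 27 load 1.5811
10 30 source 1.6686

Γ_L=0.904762, Γ_S=0.904762; launch V₁=5·25/525=0.238095
k=0 src: V=0.2381
k=1 load: inc=0.238095, refl=0.238095·0.904762=0.2154; V=0.000000+0.238095+0.215420=0.4535
k=2 src: inc=0.215420, refl=0.215420·0.904762=0.1949; V=0.238095+0.215420+0.194903=0.6484
k=3 load: inc=0.194903, refl=0.194903·0.904762=0.1763; V=0.453515+0.194903+0.176341=0.8248
k=4 src: inc=0.176341, refl=0.176341·0.904762=0.1595; V=0.648418+0.176341+0.159547=0.9843
k=5 load: inc=0.159547, refl=0.159547·0.904762=0.1444; V=0.824759+0.159547+0.144352=1.1287
k=6 src: inc=0.144352, refl=0.144352·0.904762=0.1306; V=0.984306+0.144352+0.130604=1.2593
k=7 load: inc=0.130604, refl=0.130604·0.904762=0.1182; V=1.128658+0.130604+0.118166=1.3774
k=8 src: inc=0.118166, refl=0.118166·0.904762=0.1069; V=1.259262+0.118166+0.106912=1.4843
k=9 load: inc=0.106912, refl=0.106912·0.904762=0.0967; V=1.377427+0.106912+0.096730=1.5811
k=10 src: inc=0.096730, refl=0.096730·0.904762=0.0875; V=1.484339+0.096730+0.087517=1.6686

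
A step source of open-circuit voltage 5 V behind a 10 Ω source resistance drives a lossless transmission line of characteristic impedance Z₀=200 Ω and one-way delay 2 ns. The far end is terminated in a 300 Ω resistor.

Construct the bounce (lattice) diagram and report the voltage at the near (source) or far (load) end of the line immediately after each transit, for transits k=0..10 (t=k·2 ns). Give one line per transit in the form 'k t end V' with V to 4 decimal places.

Γ_L=0.200000, Γ_S=-0.904762; launch V₁=5·200/210=4.761905
k=0 src: V=4.7619
k=1 load: inc=4.761905, refl=4.761905·0.200000=0.9524; V=0.000000+4.761905+0.952381=5.7143
k=2 src: inc=0.952381, refl=0.952381·-0.904762=-0.8617; V=4.761905+0.952381+-0.861678=4.8526
k=3 load: inc=-0.861678, refl=-0.861678·0.200000=-0.1723; V=5.714286+-0.861678+-0.172336=4.6803
k=4 src: inc=-0.172336, refl=-0.172336·-0.904762=0.1559; V=4.852608+-0.172336+0.155923=4.8362
k=5 load: inc=0.155923, refl=0.155923·0.200000=0.0312; V=4.680272+0.155923+0.031185=4.8674
k=6 src: inc=0.031185, refl=0.031185·-0.904762=-0.0282; V=4.836195+0.031185+-0.028215=4.8392
k=7 load: inc=-0.028215, refl=-0.028215·0.200000=-0.0056; V=4.867379+-0.028215+-0.005643=4.8335
k=8 src: inc=-0.005643, refl=-0.005643·-0.904762=0.0051; V=4.839165+-0.005643+0.005105=4.8386
k=9 load: inc=0.005105, refl=0.005105·0.200000=0.0010; V=4.833522+0.005105+0.001021=4.8396
k=10 src: inc=0.001021, refl=0.001021·-0.904762=-0.0009; V=4.838627+0.001021+-0.000924=4.8387

0 0 source 4.7619
1 2 load 5.7143
2 4 source 4.8526
3 6 load 4.6803
4 8 source 4.8362
5 10 load 4.8674
6 12 source 4.8392
7 14 load 4.8335
8 16 source 4.8386
9 18 load 4.8396
10 20 source 4.8387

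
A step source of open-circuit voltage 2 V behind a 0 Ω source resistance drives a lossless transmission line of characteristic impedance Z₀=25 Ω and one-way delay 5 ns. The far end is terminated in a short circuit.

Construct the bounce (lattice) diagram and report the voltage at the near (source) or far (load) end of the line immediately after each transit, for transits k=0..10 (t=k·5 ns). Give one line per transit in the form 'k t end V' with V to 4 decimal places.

0 0 source 2.0000
1 5 load 0.0000
2 10 source 2.0000
3 15 load 0.0000
4 20 source 2.0000
5 25 load 0.0000
6 30 source 2.0000
7 35 load 0.0000
8 40 source 2.0000
9 45 load 0.0000
10 50 source 2.0000

Γ_L=-1.000000, Γ_S=-1.000000; launch V₁=2·25/25=2.000000
k=0 src: V=2.0000
k=1 load: inc=2.000000, refl=2.000000·-1.000000=-2.0000; V=0.000000+2.000000+-2.000000=0.0000
k=2 src: inc=-2.000000, refl=-2.000000·-1.000000=2.0000; V=2.000000+-2.000000+2.000000=2.0000
k=3 load: inc=2.000000, refl=2.000000·-1.000000=-2.0000; V=0.000000+2.000000+-2.000000=0.0000
k=4 src: inc=-2.000000, refl=-2.000000·-1.000000=2.0000; V=2.000000+-2.000000+2.000000=2.0000
k=5 load: inc=2.000000, refl=2.000000·-1.000000=-2.0000; V=0.000000+2.000000+-2.000000=0.0000
k=6 src: inc=-2.000000, refl=-2.000000·-1.000000=2.0000; V=2.000000+-2.000000+2.000000=2.0000
k=7 load: inc=2.000000, refl=2.000000·-1.000000=-2.0000; V=0.000000+2.000000+-2.000000=0.0000
k=8 src: inc=-2.000000, refl=-2.000000·-1.000000=2.0000; V=2.000000+-2.000000+2.000000=2.0000
k=9 load: inc=2.000000, refl=2.000000·-1.000000=-2.0000; V=0.000000+2.000000+-2.000000=0.0000
k=10 src: inc=-2.000000, refl=-2.000000·-1.000000=2.0000; V=2.000000+-2.000000+2.000000=2.0000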